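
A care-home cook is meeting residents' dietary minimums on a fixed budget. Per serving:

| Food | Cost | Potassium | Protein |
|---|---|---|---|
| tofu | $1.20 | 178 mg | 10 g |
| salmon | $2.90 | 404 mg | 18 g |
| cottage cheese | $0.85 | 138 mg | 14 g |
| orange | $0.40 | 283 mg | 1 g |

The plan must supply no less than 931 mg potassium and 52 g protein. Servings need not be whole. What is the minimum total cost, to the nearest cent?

For a min-cost LP with two ≥-constraints, a basic feasible solution has at most two positive variables.
tofu only: max(931/178, 52/10) = 5.23 servings → $6.28.
salmon only: max(931/404, 52/18) = 2.889 servings → $8.38.
cottage cheese only: max(931/138, 52/14) = 6.746 servings → $5.73.
orange only: max(931/283, 52/1) = 52 servings → $20.80.
tofu + salmon with both tight: 5.084 servings and 0.06459 servings → $6.29.
tofu + cottage cheese: the both-tight solution has a negative serving — not a feasible corner.
tofu + orange with both tight: 5.198 servings and 0.02036 servings → $6.25.
salmon + cottage cheese with both tight: 1.847 servings and 1.34 servings → $6.49.
salmon + orange: intersection lies outside the first quadrant.
cottage cheese + orange with both tight: 3.605 servings and 1.532 servings → $3.68.
So the least-cost plan costs $3.68.

$3.68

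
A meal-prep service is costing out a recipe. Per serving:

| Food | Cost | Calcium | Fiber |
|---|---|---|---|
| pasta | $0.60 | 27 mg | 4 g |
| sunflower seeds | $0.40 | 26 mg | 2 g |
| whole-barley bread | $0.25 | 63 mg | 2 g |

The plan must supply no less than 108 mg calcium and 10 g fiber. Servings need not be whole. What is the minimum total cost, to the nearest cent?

At the optimum either one food covers both requirements or two foods hit both targets exactly; no other combination can be cheaper.
pasta only: max(108/27, 10/4) = 4 servings → $2.40.
sunflower seeds only: max(108/26, 10/2) = 5 servings → $2.00.
whole-barley bread only: max(108/63, 10/2) = 5 servings → $1.25.
pasta + sunflower seeds with both tight: 0.88 servings and 3.24 servings → $1.82.
pasta + whole-barley bread with both tight: 2.091 servings and 0.8182 servings → $1.46.
sunflower seeds + whole-barley bread: intersection lies outside the first quadrant.
So the least-cost plan costs $1.25.

$1.25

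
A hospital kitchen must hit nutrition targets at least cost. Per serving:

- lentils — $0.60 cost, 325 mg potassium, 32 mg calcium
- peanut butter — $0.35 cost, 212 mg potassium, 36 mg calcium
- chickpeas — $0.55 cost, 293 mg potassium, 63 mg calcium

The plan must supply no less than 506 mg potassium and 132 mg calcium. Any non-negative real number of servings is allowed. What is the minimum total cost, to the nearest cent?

$1.15

At the optimum either one food covers both requirements or two foods hit both targets exactly; no other combination can be cheaper.
lentils only: max(506/325, 132/32) = 4.125 servings → $2.48.
peanut butter only: max(506/212, 132/36) = 3.667 servings → $1.28.
chickpeas only: max(506/293, 132/63) = 2.095 servings → $1.15.
lentils + peanut butter: intersection lies outside the first quadrant.
lentils + chickpeas: intersection lies outside the first quadrant.
peanut butter + chickpeas: intersection lies outside the first quadrant.
The minimum over all feasible corners is $1.15.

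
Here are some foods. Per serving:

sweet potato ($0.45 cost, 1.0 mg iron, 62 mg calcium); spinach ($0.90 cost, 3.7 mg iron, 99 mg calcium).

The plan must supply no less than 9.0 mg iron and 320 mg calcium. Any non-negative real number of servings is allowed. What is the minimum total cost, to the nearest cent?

$2.65

Minimising a linear cost over {iron ≥ 9.0, calcium ≥ 320, servings ≥ 0} — the optimum is at a vertex, using one or two foods.
sweet potato only: max(9.0/1.0, 320/62) = 9 servings → $4.05.
spinach only: max(9.0/3.7, 320/99) = 3.232 servings → $2.91.
sweet potato + spinach with both tight: 2.247 servings and 1.825 servings → $2.65.
So the least-cost plan costs $2.65.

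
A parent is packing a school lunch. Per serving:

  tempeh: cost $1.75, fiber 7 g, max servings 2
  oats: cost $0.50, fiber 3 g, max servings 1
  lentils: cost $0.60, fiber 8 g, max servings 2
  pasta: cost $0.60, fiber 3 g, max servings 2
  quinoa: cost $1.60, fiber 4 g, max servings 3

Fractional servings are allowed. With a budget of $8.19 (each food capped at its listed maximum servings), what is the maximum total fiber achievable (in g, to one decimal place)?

Fiber per dollar: lentils 13.33, oats 6, pasta 5, tempeh 4, quinoa 2.5.
Take 2 servings of lentils: spends $1.20, +16.0 g fiber (running total 16.0 g).
Take 1 serving of oats: spends $0.50, +3.0 g fiber (running total 19.0 g).
Take 2 servings of pasta: spends $1.20, +6.0 g fiber (running total 25.0 g).
Take 2 servings of tempeh: spends $3.50, +14.0 g fiber (running total 39.0 g).
Take 1.119 servings of quinoa: spends $1.79, +4.5 g fiber (running total 43.5 g).
Greedy by best ratio exhausts the cost allowance optimally: 43.5 g.

43.5 g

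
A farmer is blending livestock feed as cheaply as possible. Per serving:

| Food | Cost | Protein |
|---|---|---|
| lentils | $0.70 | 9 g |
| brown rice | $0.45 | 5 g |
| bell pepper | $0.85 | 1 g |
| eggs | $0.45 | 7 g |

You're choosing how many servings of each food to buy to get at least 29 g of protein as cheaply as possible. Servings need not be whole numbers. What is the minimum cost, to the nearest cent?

$1.86

Cost per g of protein: eggs $0.0643, lentils $0.0778, brown rice $0.0900, bell pepper $0.8500.
With no serving limits, use only eggs: 29 g / 7 g = 4.143 servings × $0.45 = $1.86.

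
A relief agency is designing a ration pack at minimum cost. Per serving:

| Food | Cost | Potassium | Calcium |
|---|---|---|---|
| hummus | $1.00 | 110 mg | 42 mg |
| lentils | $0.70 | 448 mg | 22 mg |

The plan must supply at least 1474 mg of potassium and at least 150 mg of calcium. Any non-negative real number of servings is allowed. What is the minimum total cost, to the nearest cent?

hummus only: max(1474/110, 150/42) = 13.4 servings → $13.40.
lentils only: max(1474/448, 150/22) = 6.818 servings → $4.77.
hummus + lentils with both tight: 2.121 servings and 2.769 servings → $4.06.
So the least-cost plan costs $4.06.

$4.06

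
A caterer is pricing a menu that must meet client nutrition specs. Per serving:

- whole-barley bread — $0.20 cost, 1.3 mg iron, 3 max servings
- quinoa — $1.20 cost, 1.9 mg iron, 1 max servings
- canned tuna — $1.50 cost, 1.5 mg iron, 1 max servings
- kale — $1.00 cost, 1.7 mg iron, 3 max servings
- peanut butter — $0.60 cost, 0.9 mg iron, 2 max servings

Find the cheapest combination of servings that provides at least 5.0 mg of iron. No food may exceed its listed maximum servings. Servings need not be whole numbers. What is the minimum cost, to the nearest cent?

Cost per mg of iron: whole-barley bread $0.1538, kale $0.5882, quinoa $0.6316, peanut butter $0.6667, canned tuna $1.0000.
Take 3 servings of whole-barley bread: +3.9 mg iron for $0.60 (total $0.60, still need 1.1 mg).
Take 0.6471 servings of kale: +1.1 mg iron for $0.65 (total $1.25, still need 0.0 mg).
Greedy by cheapest-per-mg is optimal for a single linear constraint, so the minimum cost is $1.25.

$1.25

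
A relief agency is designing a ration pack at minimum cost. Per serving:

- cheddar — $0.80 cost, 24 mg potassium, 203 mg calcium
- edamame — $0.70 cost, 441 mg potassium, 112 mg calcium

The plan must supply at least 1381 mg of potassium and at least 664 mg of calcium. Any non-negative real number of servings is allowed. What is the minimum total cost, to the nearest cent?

$3.40

This is a tiny linear program; its minimum lies at a vertex of the feasible set. List the vertices and price them.
cheddar only: max(1381/24, 664/203) = 57.54 servings → $46.03.
edamame only: max(1381/441, 664/112) = 5.929 servings → $4.15.
cheddar + edamame with both tight: 1.591 servings and 3.045 servings → $3.40.
So the least-cost plan costs $3.40.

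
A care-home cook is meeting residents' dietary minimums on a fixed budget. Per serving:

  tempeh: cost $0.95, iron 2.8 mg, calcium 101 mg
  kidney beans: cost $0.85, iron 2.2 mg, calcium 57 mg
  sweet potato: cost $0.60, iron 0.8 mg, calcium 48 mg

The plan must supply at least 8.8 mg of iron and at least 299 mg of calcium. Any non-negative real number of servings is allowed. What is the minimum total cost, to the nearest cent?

A basic optimal solution has at most two foods positive. Try each food alone and each pair with both targets met exactly.
tempeh only: max(8.8/2.8, 299/101) = 3.143 servings → $2.99.
kidney beans only: max(8.8/2.2, 299/57) = 5.246 servings → $4.46.
sweet potato only: max(8.8/0.8, 299/48) = 11 servings → $6.60.
tempeh + kidney beans with both tight: 2.495 servings and 0.8243 servings → $3.07.
tempeh + sweet potato: the both-tight solution has a negative serving — not a feasible corner.
kidney beans + sweet potato with both tight: 3.053 servings and 2.603 servings → $4.16.
So the least-cost plan costs $2.99.

$2.99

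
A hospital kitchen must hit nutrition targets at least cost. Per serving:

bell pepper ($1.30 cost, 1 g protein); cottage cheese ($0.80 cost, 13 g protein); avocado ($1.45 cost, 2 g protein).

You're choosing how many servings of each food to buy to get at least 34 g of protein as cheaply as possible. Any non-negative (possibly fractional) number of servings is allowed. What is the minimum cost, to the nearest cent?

$2.09

Cost per g of protein: cottage cheese $0.0615, avocado $0.7250, bell pepper $1.3000.
With no serving limits, use only cottage cheese: 34 g / 13 g = 2.615 servings × $0.80 = $2.09.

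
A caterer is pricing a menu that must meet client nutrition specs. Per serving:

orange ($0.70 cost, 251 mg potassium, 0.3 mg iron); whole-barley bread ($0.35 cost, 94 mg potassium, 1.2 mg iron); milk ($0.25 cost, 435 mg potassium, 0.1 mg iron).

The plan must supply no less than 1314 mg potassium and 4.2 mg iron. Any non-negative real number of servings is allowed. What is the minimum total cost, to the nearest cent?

$1.73

orange only: max(1314/251, 4.2/0.3) = 14 servings → $9.80.
whole-barley bread only: max(1314/94, 4.2/1.2) = 13.98 servings → $4.89.
milk only: max(1314/435, 4.2/0.1) = 42 servings → $10.50.
orange + whole-barley bread with both tight: 4.33 servings and 2.418 servings → $3.88.
orange + milk: intersection lies outside the first quadrant.
whole-barley bread + milk with both tight: 3.308 servings and 2.306 servings → $1.73.
The minimum over all feasible corners is $1.73.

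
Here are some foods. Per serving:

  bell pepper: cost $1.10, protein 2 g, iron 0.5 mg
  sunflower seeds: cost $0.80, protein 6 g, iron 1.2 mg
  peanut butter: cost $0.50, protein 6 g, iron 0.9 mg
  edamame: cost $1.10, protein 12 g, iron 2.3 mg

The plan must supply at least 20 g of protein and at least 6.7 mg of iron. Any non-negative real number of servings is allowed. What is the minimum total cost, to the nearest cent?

A basic optimal solution has at most two foods positive. Try each food alone and each pair with both targets met exactly.
bell pepper only: max(20/2, 6.7/0.5) = 13.4 servings → $14.74.
sunflower seeds only: max(20/6, 6.7/1.2) = 5.583 servings → $4.47.
peanut butter only: max(20/6, 6.7/0.9) = 7.444 servings → $3.72.
edamame only: max(20/12, 6.7/2.3) = 2.913 servings → $3.20.
bell pepper + sunflower seeds: intersection lies outside the first quadrant.
bell pepper + peanut butter with both targets exact would need a negative amount; discard.
bell pepper + edamame: the both-tight solution has a negative serving — not a feasible corner.
sunflower seeds + peanut butter: the both-tight solution has a negative serving — not a feasible corner.
sunflower seeds + edamame with both targets exact would need a negative amount; discard.
peanut butter + edamame: the both-tight solution has a negative serving — not a feasible corner.
So the least-cost plan costs $3.20.

$3.20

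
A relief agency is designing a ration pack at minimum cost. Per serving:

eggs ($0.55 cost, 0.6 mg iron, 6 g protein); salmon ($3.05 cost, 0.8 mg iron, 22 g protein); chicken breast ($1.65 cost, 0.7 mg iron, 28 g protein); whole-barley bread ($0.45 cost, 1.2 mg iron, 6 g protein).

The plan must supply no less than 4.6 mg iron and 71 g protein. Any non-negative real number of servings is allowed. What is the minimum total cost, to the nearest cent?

The cheapest plan sits at a corner of the feasible region — with two constraints it uses at most two foods.
eggs only: max(4.6/0.6, 71/6) = 11.83 servings → $6.51.
salmon only: max(4.6/0.8, 71/22) = 5.75 servings → $17.54.
chicken breast only: max(4.6/0.7, 71/28) = 6.571 servings → $10.84.
whole-barley bread only: max(4.6/1.2, 71/6) = 11.83 servings → $5.33.
eggs + salmon with both tight: 5.286 servings and 1.786 servings → $8.35.
eggs + chicken breast with both tight: 6.278 servings and 1.19 servings → $5.42.
eggs + whole-barley bread: intersection lies outside the first quadrant.
salmon + chicken breast: the both-tight solution has a negative serving — not a feasible corner.
salmon + whole-barley bread with both tight: 2.667 servings and 2.056 servings → $9.06.
chicken breast + whole-barley bread with both tight: 1.959 servings and 2.69 servings → $4.44.
So the least-cost plan costs $4.44.

$4.44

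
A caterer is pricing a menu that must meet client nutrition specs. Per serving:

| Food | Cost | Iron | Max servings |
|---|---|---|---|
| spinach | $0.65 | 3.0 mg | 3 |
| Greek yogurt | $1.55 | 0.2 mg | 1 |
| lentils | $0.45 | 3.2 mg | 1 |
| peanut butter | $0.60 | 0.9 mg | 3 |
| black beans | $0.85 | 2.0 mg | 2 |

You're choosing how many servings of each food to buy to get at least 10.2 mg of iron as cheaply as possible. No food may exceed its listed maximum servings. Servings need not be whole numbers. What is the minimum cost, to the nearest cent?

$1.97

Cost per mg of iron: lentils $0.1406, spinach $0.2167, black beans $0.4250, peanut butter $0.6667, Greek yogurt $7.7500.
Take 1 serving of lentils: +3.2 mg iron for $0.45 (total $0.45, still need 7.0 mg).
Take 2.333 servings of spinach: +7.0 mg iron for $1.52 (total $1.97, still need 0.0 mg).
Filling from the cheapest source first is optimal under one linear minimum: $1.97.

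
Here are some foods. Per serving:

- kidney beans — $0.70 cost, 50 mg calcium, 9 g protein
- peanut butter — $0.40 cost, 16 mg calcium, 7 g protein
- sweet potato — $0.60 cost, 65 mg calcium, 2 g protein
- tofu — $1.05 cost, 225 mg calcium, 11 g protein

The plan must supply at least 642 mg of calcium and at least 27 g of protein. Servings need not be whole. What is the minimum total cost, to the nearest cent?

Two binding constraints pin down two serving amounts, so the optimal mix uses at most two foods. The candidates are each food alone (scaled to the tighter of calcium/protein) and each pair with both constraints tight.
kidney beans only: max(642/50, 27/9) = 12.84 servings → $8.99.
peanut butter only: max(642/16, 27/7) = 40.12 servings → $16.05.
sweet potato only: max(642/65, 27/2) = 13.5 servings → $8.10.
tofu only: max(642/225, 27/11) = 2.853 servings → $3.00.
kidney beans + peanut butter: the both-tight solution has a negative serving — not a feasible corner.
kidney beans + sweet potato with both tight: 0.9711 servings and 9.13 servings → $6.16.
kidney beans + tofu: the both-tight solution has a negative serving — not a feasible corner.
peanut butter + sweet potato with both tight: 1.113 servings and 9.603 servings → $6.21.
peanut butter + tofu: the both-tight solution has a negative serving — not a feasible corner.
sweet potato + tofu with both tight: 3.725 servings and 1.777 servings → $4.10.
The minimum over all feasible corners is $3.00.

$3.00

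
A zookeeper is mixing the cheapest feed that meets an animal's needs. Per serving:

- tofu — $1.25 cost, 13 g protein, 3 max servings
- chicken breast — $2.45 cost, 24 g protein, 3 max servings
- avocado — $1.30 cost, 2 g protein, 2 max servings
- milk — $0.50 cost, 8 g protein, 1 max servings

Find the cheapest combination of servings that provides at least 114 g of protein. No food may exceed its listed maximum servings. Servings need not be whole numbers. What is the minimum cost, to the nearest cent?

$11.09

Cost per g of protein: milk $0.0625, tofu $0.0962, chicken breast $0.1021, avocado $0.6500.
Take 1 serving of milk: +8.0 g protein for $0.50 (total $0.50, still need 106.0 g).
Take 3 servings of tofu: +39.0 g protein for $3.75 (total $4.25, still need 67.0 g).
Take 2.792 servings of chicken breast: +67.0 g protein for $6.84 (total $11.09, still need 0.0 g).
Filling from the cheapest source first is optimal under one linear minimum: $11.09.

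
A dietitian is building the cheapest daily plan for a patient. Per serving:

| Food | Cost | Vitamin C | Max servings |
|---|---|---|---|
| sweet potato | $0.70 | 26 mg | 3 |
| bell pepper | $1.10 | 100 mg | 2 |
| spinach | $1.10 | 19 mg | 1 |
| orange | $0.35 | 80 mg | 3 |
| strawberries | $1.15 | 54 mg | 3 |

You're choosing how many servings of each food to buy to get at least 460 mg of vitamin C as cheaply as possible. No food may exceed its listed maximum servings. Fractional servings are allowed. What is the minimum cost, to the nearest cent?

Cost per mg of vitamin C: orange $0.0044, bell pepper $0.0110, strawberries $0.0213, sweet potato $0.0269, spinach $0.0579.
Take 3 servings of orange: +240.0 mg vitamin C for $1.05 (total $1.05, still need 220.0 mg).
Take 2 servings of bell pepper: +200.0 mg vitamin C for $2.20 (total $3.25, still need 20.0 mg).
Take 0.3704 servings of strawberries: +20.0 mg vitamin C for $0.43 (total $3.68, still need 0.0 mg).
Filling from the cheapest source first is optimal under one linear minimum: $3.68.

$3.68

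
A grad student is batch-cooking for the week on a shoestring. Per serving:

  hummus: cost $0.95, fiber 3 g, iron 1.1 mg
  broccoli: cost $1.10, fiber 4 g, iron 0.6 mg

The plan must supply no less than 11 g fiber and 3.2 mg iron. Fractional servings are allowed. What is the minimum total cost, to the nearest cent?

This is a tiny linear program; its minimum lies at a vertex of the feasible set. List the vertices and price them.
hummus only: max(11/3, 3.2/1.1) = 3.667 servings → $3.48.
broccoli only: max(11/4, 3.2/0.6) = 5.333 servings → $5.87.
hummus + broccoli with both tight: 2.385 servings and 0.9615 servings → $3.32.
The minimum over all feasible corners is $3.32.

$3.32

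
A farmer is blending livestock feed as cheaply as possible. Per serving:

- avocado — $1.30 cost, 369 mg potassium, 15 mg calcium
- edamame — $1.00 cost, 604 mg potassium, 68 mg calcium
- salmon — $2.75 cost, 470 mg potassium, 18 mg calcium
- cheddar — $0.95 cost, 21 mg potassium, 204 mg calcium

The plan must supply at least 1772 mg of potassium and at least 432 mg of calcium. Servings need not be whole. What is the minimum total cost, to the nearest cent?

$3.99

avocado only: max(1772/369, 432/15) = 28.8 servings → $37.44.
edamame only: max(1772/604, 432/68) = 6.353 servings → $6.35.
salmon only: max(1772/470, 432/18) = 24 servings → $66.00.
cheddar only: max(1772/21, 432/204) = 84.38 servings → $80.16.
avocado + edamame with both targets exact would need a negative amount; discard.
avocado + salmon with both targets exact would need a negative amount; discard.
avocado + cheddar with both tight: 4.701 servings and 1.772 servings → $7.80.
edamame + salmon: the both-tight solution has a negative serving — not a feasible corner.
edamame + cheddar with both tight: 2.894 servings and 1.153 servings → $3.99.
salmon + cheddar with both tight: 3.69 servings and 1.792 servings → $11.85.
Cheapest feasible corner: $3.99.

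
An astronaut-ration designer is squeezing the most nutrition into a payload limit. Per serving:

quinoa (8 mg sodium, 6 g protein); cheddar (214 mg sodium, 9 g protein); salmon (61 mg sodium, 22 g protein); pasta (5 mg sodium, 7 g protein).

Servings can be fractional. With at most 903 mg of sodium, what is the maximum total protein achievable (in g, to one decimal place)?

1264.2 g

Protein per mg sodium: pasta 1.4, quinoa 0.75, salmon 0.3607, cheddar 0.04206.
With no serving limits, spend the whole sodium allowance on pasta: 903 mg / 5 mg × 7 g = 1264.2 g.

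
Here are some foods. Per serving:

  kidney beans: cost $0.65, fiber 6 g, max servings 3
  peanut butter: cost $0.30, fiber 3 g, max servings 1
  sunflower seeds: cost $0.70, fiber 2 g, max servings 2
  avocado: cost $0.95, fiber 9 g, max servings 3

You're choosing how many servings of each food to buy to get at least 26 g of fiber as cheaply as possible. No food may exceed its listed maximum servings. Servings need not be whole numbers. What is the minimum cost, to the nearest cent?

Cost per g of fiber: peanut butter $0.1000, avocado $0.1056, kidney beans $0.1083, sunflower seeds $0.3500.
Take 1 serving of peanut butter: +3.0 g fiber for $0.30 (total $0.30, still need 23.0 g).
Take 2.556 servings of avocado: +23.0 g fiber for $2.43 (total $2.73, still need 0.0 g).
Greedy by cheapest-per-g is optimal for a single linear constraint, so the minimum cost is $2.73.

$2.73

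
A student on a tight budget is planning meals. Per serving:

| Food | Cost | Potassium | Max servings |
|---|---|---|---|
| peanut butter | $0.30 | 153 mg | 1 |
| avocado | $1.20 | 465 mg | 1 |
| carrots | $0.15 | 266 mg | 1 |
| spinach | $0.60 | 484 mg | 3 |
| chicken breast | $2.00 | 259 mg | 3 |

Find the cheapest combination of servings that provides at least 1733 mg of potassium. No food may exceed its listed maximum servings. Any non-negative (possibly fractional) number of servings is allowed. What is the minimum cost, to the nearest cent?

$1.98

Cost per mg of potassium: carrots $0.0006, spinach $0.0012, peanut butter $0.0020, avocado $0.0026, chicken breast $0.0077.
Take 1 serving of carrots: +266.0 mg potassium for $0.15 (total $0.15, still need 1467.0 mg).
Take 3 servings of spinach: +1452.0 mg potassium for $1.80 (total $1.95, still need 15.0 mg).
Take 0.09804 servings of peanut butter: +15.0 mg potassium for $0.03 (total $1.98, still need 0.0 mg).
Filling from the cheapest source first is optimal under one linear minimum: $1.98.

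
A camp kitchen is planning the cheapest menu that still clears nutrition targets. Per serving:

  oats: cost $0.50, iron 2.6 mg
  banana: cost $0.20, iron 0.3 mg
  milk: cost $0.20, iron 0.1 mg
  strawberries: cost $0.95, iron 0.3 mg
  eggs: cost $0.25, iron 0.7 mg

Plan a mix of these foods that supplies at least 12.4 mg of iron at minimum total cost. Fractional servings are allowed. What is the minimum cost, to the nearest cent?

Cost per mg of iron: oats $0.1923, eggs $0.3571, banana $0.6667, milk $2.0000, strawberries $3.1667.
With no serving limits, use only oats: 12.4 mg / 2.6 mg = 4.769 servings × $0.50 = $2.38.

$2.38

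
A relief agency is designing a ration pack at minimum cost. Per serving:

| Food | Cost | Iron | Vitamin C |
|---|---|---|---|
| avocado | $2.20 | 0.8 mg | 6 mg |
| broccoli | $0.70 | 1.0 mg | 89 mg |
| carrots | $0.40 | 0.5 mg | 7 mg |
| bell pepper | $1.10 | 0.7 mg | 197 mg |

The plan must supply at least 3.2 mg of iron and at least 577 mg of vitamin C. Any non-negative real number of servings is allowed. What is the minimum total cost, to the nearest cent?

$3.56

Check every corner: each single food scaled to meet both minima, and each pair solved so both constraints bind.
avocado only: max(3.2/0.8, 577/6) = 96.17 servings → $211.57.
broccoli only: max(3.2/1.0, 577/89) = 6.483 servings → $4.54.
carrots only: max(3.2/0.5, 577/7) = 82.43 servings → $32.97.
bell pepper only: max(3.2/0.7, 577/197) = 4.571 servings → $5.03.
avocado + broccoli: intersection lies outside the first quadrant.
avocado + carrots: the both-tight solution has a negative serving — not a feasible corner.
avocado + bell pepper with both tight: 1.477 servings and 2.884 servings → $6.42.
broccoli + carrots: the both-tight solution has a negative serving — not a feasible corner.
broccoli + bell pepper with both tight: 1.682 servings and 2.169 servings → $3.56.
carrots + bell pepper with both tight: 2.42 servings and 2.843 servings → $4.10.
The minimum over all feasible corners is $3.56.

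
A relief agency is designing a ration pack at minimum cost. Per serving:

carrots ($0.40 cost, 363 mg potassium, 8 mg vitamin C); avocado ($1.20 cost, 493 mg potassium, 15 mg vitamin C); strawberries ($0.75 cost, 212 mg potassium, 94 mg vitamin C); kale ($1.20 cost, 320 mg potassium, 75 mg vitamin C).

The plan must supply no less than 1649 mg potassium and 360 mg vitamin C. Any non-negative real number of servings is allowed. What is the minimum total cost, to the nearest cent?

carrots only: max(1649/363, 360/8) = 45 servings → $18.00.
avocado only: max(1649/493, 360/15) = 24 servings → $28.80.
strawberries only: max(1649/212, 360/94) = 7.778 servings → $5.83.
kale only: max(1649/320, 360/75) = 5.153 servings → $6.18.
carrots + avocado: intersection lies outside the first quadrant.
carrots + strawberries with both tight: 2.427 servings and 3.623 servings → $3.69.
carrots + kale with both tight: 0.3436 servings and 4.763 servings → $5.85.
avocado + strawberries with both tight: 1.823 servings and 3.539 servings → $4.84.
avocado + kale with both tight: 0.2634 servings and 4.747 servings → $6.01.
strawberries + kale: the both-tight solution has a negative serving — not a feasible corner.
So the least-cost plan costs $3.69.

$3.69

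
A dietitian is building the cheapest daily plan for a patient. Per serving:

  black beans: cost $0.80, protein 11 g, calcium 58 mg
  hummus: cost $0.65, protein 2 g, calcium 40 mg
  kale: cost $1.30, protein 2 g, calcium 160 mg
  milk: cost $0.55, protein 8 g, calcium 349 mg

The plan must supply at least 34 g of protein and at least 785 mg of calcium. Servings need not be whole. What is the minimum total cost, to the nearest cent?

$2.34

For a min-cost LP with two ≥-constraints, a basic feasible solution has at most two positive variables.
black beans only: max(34/11, 785/58) = 13.53 servings → $10.83.
hummus only: max(34/2, 785/40) = 19.62 servings → $12.76.
kale only: max(34/2, 785/160) = 17 servings → $22.10.
milk only: max(34/8, 785/349) = 4.25 servings → $2.34.
black beans + hummus with both targets exact would need a negative amount; discard.
black beans + kale with both tight: 2.354 servings and 4.053 servings → $7.15.
black beans + milk with both tight: 1.655 servings and 1.974 servings → $2.41.
hummus + kale with both tight: 16.12 servings and 0.875 servings → $11.62.
hummus + milk with both tight: 14.78 servings and 0.5556 servings → $9.91.
kale + milk with both targets exact would need a negative amount; discard.
The minimum over all feasible corners is $2.34.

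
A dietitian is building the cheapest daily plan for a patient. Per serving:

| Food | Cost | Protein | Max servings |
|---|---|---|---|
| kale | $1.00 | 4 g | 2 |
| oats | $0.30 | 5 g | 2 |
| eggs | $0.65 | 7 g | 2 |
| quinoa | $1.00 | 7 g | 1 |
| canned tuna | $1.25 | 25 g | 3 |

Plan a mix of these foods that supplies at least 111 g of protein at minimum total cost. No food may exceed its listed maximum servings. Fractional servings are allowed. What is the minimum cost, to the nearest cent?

Cost per g of protein: canned tuna $0.0500, oats $0.0600, eggs $0.0929, quinoa $0.1429, kale $0.2500.
Take 3 servings of canned tuna: +75.0 g protein for $3.75 (total $3.75, still need 36.0 g).
Take 2 servings of oats: +10.0 g protein for $0.60 (total $4.35, still need 26.0 g).
Take 2 servings of eggs: +14.0 g protein for $1.30 (total $5.65, still need 12.0 g).
Take 1 serving of quinoa: +7.0 g protein for $1.00 (total $6.65, still need 5.0 g).
Take 1.25 servings of kale: +5.0 g protein for $1.25 (total $7.90, still need 0.0 g).
Greedy by cheapest-per-g is optimal for a single linear constraint, so the minimum cost is $7.90.

$7.90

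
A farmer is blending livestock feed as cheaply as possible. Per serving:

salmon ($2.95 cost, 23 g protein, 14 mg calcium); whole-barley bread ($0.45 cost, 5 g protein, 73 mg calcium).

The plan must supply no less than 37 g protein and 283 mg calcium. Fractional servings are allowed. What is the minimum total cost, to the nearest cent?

The cheapest plan sits at a corner of the feasible region — with two constraints it uses at most two foods.
salmon only: max(37/23, 283/14) = 20.21 servings → $59.63.
whole-barley bread only: max(37/5, 283/73) = 7.4 servings → $3.33.
salmon + whole-barley bread with both tight: 0.7993 servings and 3.723 servings → $4.03.
Cheapest feasible corner: $3.33.

$3.33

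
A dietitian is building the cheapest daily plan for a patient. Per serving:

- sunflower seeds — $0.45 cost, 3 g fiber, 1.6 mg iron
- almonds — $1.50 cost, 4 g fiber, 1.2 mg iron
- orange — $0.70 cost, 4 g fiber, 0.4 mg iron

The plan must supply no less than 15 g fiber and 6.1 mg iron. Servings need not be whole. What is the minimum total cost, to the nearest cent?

$2.25

With two linear requirements the optimum uses one or two foods; enumerate the corners.
sunflower seeds only: max(15/3, 6.1/1.6) = 5 servings → $2.25.
almonds only: max(15/4, 6.1/1.2) = 5.083 servings → $7.62.
orange only: max(15/4, 6.1/0.4) = 15.25 servings → $10.68.
sunflower seeds + almonds with both tight: 2.286 servings and 2.036 servings → $4.08.
sunflower seeds + orange with both tight: 3.538 servings and 1.096 servings → $2.36.
almonds + orange: intersection lies outside the first quadrant.
The minimum over all feasible corners is $2.25.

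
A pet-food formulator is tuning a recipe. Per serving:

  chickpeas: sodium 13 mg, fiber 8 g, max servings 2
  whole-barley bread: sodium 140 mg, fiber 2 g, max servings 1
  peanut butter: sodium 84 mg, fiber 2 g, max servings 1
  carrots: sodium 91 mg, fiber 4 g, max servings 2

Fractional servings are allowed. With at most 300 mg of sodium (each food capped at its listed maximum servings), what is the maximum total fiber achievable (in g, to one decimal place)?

Fiber per mg sodium: chickpeas 0.6154, carrots 0.04396, peanut butter 0.02381, whole-barley bread 0.01429.
Take 2 servings of chickpeas: uses 26 mg sodium, +16.0 g fiber (running total 16.0 g).
Take 2 servings of carrots: uses 182 mg sodium, +8.0 g fiber (running total 24.0 g).
Take 1 serving of peanut butter: uses 84 mg sodium, +2.0 g fiber (running total 26.0 g).
Take 0.05714 servings of whole-barley bread: uses 8 mg sodium, +0.1 g fiber (running total 26.1 g).
Greedy by best ratio exhausts the sodium allowance optimally: 26.1 g.

26.1 g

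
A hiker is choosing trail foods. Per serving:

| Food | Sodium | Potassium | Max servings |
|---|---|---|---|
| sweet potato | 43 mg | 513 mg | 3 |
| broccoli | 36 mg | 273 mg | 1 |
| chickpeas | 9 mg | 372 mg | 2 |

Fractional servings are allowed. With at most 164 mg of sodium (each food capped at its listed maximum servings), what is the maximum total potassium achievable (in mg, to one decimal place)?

2411.9 mg

Potassium per mg sodium: chickpeas 41.33, sweet potato 11.93, broccoli 7.583.
Take 2 servings of chickpeas: uses 18 mg sodium, +744.0 mg potassium (running total 744.0 mg).
Take 3 servings of sweet potato: uses 129 mg sodium, +1539.0 mg potassium (running total 2283.0 mg).
Take 0.4722 servings of broccoli: uses 17 mg sodium, +128.9 mg potassium (running total 2411.9 mg).
Greedy by best ratio exhausts the sodium allowance optimally: 2411.9 mg.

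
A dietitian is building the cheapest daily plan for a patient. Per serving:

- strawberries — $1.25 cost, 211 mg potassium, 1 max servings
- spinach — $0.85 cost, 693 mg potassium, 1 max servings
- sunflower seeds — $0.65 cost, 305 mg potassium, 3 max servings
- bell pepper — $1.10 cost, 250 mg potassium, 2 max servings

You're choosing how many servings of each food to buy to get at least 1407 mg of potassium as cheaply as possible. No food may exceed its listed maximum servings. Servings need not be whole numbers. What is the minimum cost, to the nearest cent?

Cost per mg of potassium: spinach $0.0012, sunflower seeds $0.0021, bell pepper $0.0044, strawberries $0.0059.
Take 1 serving of spinach: +693.0 mg potassium for $0.85 (total $0.85, still need 714.0 mg).
Take 2.341 servings of sunflower seeds: +714.0 mg potassium for $1.52 (total $2.37, still need 0.0 mg).
Filling from the cheapest source first is optimal under one linear minimum: $2.37.

$2.37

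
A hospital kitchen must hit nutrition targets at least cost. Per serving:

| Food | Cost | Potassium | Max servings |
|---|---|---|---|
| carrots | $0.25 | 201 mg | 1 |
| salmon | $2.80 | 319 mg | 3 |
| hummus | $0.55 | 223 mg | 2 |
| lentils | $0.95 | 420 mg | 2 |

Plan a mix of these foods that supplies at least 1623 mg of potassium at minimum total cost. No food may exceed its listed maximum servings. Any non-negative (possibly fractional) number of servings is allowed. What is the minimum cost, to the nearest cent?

$4.44

Cost per mg of potassium: carrots $0.0012, lentils $0.0023, hummus $0.0025, salmon $0.0088.
Take 1 serving of carrots: +201.0 mg potassium for $0.25 (total $0.25, still need 1422.0 mg).
Take 2 servings of lentils: +840.0 mg potassium for $1.90 (total $2.15, still need 582.0 mg).
Take 2 servings of hummus: +446.0 mg potassium for $1.10 (total $3.25, still need 136.0 mg).
Take 0.4263 servings of salmon: +136.0 mg potassium for $1.19 (total $4.44, still need 0.0 mg).
Greedy by cheapest-per-mg is optimal for a single linear constraint, so the minimum cost is $4.44.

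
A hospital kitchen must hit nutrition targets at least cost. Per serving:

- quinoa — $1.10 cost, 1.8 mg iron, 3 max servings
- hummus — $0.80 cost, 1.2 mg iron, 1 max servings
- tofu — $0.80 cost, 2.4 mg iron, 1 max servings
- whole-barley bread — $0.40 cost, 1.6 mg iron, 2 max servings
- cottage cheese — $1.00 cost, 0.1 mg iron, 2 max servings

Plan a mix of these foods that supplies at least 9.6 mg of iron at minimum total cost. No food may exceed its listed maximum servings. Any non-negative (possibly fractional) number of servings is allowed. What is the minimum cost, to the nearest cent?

Cost per mg of iron: whole-barley bread $0.2500, tofu $0.3333, quinoa $0.6111, hummus $0.6667, cottage cheese $10.0000.
Take 2 servings of whole-barley bread: +3.2 mg iron for $0.80 (total $0.80, still need 6.4 mg).
Take 1 serving of tofu: +2.4 mg iron for $0.80 (total $1.60, still need 4.0 mg).
Take 2.222 servings of quinoa: +4.0 mg iron for $2.44 (total $4.04, still need 0.0 mg).
Filling from the cheapest source first is optimal under one linear minimum: $4.04.

$4.04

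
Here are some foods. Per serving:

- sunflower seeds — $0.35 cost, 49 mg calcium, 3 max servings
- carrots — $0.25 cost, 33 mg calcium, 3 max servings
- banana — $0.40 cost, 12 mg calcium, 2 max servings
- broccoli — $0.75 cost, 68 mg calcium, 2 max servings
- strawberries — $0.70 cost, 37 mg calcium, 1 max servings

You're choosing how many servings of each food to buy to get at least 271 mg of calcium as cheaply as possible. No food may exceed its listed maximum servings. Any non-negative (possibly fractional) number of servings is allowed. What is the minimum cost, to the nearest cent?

$2.08

Cost per mg of calcium: sunflower seeds $0.0071, carrots $0.0076, broccoli $0.0110, strawberries $0.0189, banana $0.0333.
Take 3 servings of sunflower seeds: +147.0 mg calcium for $1.05 (total $1.05, still need 124.0 mg).
Take 3 servings of carrots: +99.0 mg calcium for $0.75 (total $1.80, still need 25.0 mg).
Take 0.3676 servings of broccoli: +25.0 mg calcium for $0.28 (total $2.08, still need 0.0 mg).
Greedy by cheapest-per-mg is optimal for a single linear constraint, so the minimum cost is $2.08.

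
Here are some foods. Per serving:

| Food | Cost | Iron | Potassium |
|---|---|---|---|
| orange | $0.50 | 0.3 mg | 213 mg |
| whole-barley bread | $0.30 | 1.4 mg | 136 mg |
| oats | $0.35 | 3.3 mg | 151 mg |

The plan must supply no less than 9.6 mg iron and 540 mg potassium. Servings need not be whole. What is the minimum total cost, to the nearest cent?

An LP optimum is at a vertex; with two nutrient constraints at most two foods are used. Check each candidate.
orange only: max(9.6/0.3, 540/213) = 32 servings → $16.00.
whole-barley bread only: max(9.6/1.4, 540/136) = 6.857 servings → $2.06.
oats only: max(9.6/3.3, 540/151) = 3.576 servings → $1.25.
orange + whole-barley bread: the both-tight solution has a negative serving — not a feasible corner.
orange + oats with both tight: 0.5055 servings and 2.863 servings → $1.25.
whole-barley bread + oats with both tight: 1.4 servings and 2.315 servings → $1.23.
So the least-cost plan costs $1.23.

$1.23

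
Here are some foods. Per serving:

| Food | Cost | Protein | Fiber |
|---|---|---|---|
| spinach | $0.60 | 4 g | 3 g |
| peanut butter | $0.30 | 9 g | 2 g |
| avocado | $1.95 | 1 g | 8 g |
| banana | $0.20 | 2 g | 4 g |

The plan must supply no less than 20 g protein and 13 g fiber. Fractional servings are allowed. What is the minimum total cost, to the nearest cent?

$0.99

spinach only: max(20/4, 13/3) = 5 servings → $3.00.
peanut butter only: max(20/9, 13/2) = 6.5 servings → $1.95.
avocado only: max(20/1, 13/8) = 20 servings → $39.00.
banana only: max(20/2, 13/4) = 10 servings → $2.00.
spinach + peanut butter with both tight: 4.053 servings and 0.4211 servings → $2.56.
spinach + avocado: the both-tight solution has a negative serving — not a feasible corner.
spinach + banana: intersection lies outside the first quadrant.
peanut butter + avocado with both tight: 2.1 servings and 1.1 servings → $2.77.
peanut butter + banana with both tight: 1.688 servings and 2.406 servings → $0.99.
avocado + banana with both targets exact would need a negative amount; discard.
So the least-cost plan costs $0.99.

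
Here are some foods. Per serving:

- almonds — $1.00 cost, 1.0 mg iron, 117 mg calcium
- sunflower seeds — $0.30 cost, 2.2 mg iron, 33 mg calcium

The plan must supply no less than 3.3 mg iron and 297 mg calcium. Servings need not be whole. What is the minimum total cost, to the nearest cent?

An LP optimum is at a vertex; with two nutrient constraints at most two foods are used. Check each candidate.
almonds only: max(3.3/1.0, 297/117) = 3.3 servings → $3.30.
sunflower seeds only: max(3.3/2.2, 297/33) = 9 servings → $2.70.
almonds + sunflower seeds with both tight: 2.426 servings and 0.3971 servings → $2.55.
So the least-cost plan costs $2.55.

$2.55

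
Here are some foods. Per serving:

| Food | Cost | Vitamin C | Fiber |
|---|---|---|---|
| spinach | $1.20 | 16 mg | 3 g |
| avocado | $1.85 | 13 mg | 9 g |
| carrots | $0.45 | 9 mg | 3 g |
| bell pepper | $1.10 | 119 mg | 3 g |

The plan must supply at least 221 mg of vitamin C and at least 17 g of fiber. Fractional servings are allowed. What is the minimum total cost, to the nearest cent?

An LP optimum is at a vertex; with two nutrient constraints at most two foods are used. Check each candidate.
spinach only: max(221/16, 17/3) = 13.81 servings → $16.57.
avocado only: max(221/13, 17/9) = 17 servings → $31.45.
carrots only: max(221/9, 17/3) = 24.56 servings → $11.05.
bell pepper only: max(221/119, 17/3) = 5.667 servings → $6.23.
spinach + avocado: intersection lies outside the first quadrant.
spinach + carrots with both targets exact would need a negative amount; discard.
spinach + bell pepper with both tight: 4.401 servings and 1.265 servings → $6.67.
avocado + carrots: the both-tight solution has a negative serving — not a feasible corner.
avocado + bell pepper with both tight: 1.318 servings and 1.713 servings → $4.32.
carrots + bell pepper with both tight: 4.121 servings and 1.545 servings → $3.55.
So the least-cost plan costs $3.55.

$3.55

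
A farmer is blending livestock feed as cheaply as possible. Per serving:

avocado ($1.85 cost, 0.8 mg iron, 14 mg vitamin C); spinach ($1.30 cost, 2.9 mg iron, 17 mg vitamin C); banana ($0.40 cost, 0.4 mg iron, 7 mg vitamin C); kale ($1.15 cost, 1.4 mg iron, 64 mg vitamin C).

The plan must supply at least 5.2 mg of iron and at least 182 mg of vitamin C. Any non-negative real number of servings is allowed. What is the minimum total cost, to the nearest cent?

$3.75

A basic optimal solution has at most two foods positive. Try each food alone and each pair with both targets met exactly.
avocado only: max(5.2/0.8, 182/14) = 13 servings → $24.05.
spinach only: max(5.2/2.9, 182/17) = 10.71 servings → $13.92.
banana only: max(5.2/0.4, 182/7) = 26 servings → $10.40.
kale only: max(5.2/1.4, 182/64) = 3.714 servings → $4.27.
avocado + spinach: the both-tight solution has a negative serving — not a feasible corner.
avocado + banana (both tight): parallel constraints — no distinct corner.
avocado + kale with both tight: 2.468 servings and 2.304 servings → $7.22.
spinach + banana: intersection lies outside the first quadrant.
spinach + kale with both tight: 0.4821 servings and 2.716 servings → $3.75.
banana + kale with both tight: 4.937 servings and 2.304 servings → $4.62.
The minimum over all feasible corners is $3.75.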